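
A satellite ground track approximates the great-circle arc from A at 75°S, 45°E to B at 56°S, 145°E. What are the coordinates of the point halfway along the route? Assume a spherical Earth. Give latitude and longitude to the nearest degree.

≈ 72°S, 119°E

Write both endpoints as unit vectors p₁, p₂ with components (cos φ cos λ, cos φ sin λ, sin φ).
The central angle between the endpoints is δ = arccos(p₁·p₂) ≈ 0.683 rad (39.1°).
Interpolate at f = 1/2 with slerp weights a = sin((1−f)δ)/sin δ ≈ 0.531, b = sin(fδ)/sin δ ≈ 0.531.
p = a·p₁ + b·p₂ ≈ (-0.146, 0.267, -0.952); φ = arcsin(p_z) ≈ -72.27°, λ = atan2(p_y, p_x) ≈ 118.63°.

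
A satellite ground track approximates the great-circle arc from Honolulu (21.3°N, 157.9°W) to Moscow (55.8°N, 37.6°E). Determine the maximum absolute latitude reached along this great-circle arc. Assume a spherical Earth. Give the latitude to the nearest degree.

≈ 82°N

The great circle lies in the plane with unit normal n̂ = (p₁ × p₂)/|p₁ × p₂|.
Here n̂_z ≈ -0.143; the vertex latitude is φ_max = arccos|n̂_z| ≈ 81.8°.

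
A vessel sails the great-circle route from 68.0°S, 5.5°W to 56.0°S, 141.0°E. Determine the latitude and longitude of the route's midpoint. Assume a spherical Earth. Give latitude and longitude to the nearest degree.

From cos δ = sin φ₁ sin φ₂ + cos φ₁ cos φ₂ cos Δλ, the central angle is δ ≈ 0.935 rad (53.6°).
Interpolate at f = 1/2 with slerp weights a = sin((1−f)δ)/sin δ ≈ 0.560, b = sin(fδ)/sin δ ≈ 0.560.
p = a·p₁ + b·p₂ ≈ (-0.035, 0.177, -0.984); φ = arcsin(p_z) ≈ -79.61°, λ = atan2(p_y, p_x) ≈ 101.05°.

≈ 80°S, 101°E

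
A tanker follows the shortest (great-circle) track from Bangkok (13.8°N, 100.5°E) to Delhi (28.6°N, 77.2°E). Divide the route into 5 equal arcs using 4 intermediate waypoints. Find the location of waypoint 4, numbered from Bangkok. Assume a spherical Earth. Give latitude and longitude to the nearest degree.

Convert each endpoint to a unit vector on the sphere (x = cos φ cos λ, y = cos φ sin λ, z = sin φ).
The central angle between the endpoints is δ = arccos(p₁·p₂) ≈ 0.457 rad (26.2°).
Interpolate at f = 4/5 with slerp weights a = sin((1−f)δ)/sin δ ≈ 0.207, b = sin(fδ)/sin δ ≈ 0.810.
p = a·p₁ + b·p₂ ≈ (0.121, 0.891, 0.437); φ = arcsin(p_z) ≈ 25.92°, λ = atan2(p_y, p_x) ≈ 82.27°.

≈ 26°N, 82°E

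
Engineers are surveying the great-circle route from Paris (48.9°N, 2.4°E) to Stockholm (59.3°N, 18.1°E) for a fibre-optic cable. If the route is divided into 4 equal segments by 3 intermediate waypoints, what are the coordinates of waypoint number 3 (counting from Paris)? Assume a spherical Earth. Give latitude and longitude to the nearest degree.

Write both endpoints as unit vectors p₁, p₂ with components (cos φ cos λ, cos φ sin λ, sin φ).
The central angle between the endpoints is δ = arccos(p₁·p₂) ≈ 0.241 rad (13.8°).
Interpolate at f = 3/4 with slerp weights a = sin((1−f)δ)/sin δ ≈ 0.252, b = sin(fδ)/sin δ ≈ 0.753.
p = a·p₁ + b·p₂ ≈ (0.531, 0.126, 0.838); φ = arcsin(p_z) ≈ 56.90°, λ = atan2(p_y, p_x) ≈ 13.39°.

≈ (57°N, 13°E)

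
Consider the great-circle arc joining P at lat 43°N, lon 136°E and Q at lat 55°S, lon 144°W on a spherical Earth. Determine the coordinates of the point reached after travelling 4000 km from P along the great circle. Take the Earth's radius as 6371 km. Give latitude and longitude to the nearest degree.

Write both endpoints as unit vectors p₁, p₂ with components (cos φ cos λ, cos φ sin λ, sin φ).
The central angle between the endpoints is δ = arccos(p₁·p₂) ≈ 2.078 rad (119.1°). The total great-circle distance is δ·R ≈ 2.078 × 6371 ≈ 13240 km, so the target fraction is f = 4000/13240 ≈ 0.302.
Interpolate at f ≈ 0.302 with slerp weights a = sin((1−f)δ)/sin δ ≈ 1.136, b = sin(fδ)/sin δ ≈ 0.672.
p = a·p₁ + b·p₂ ≈ (-0.909, 0.350, 0.224); φ = arcsin(p_z) ≈ 12.95°, λ = atan2(p_y, p_x) ≈ 158.92°.

≈ lat 13°N, lon 159°E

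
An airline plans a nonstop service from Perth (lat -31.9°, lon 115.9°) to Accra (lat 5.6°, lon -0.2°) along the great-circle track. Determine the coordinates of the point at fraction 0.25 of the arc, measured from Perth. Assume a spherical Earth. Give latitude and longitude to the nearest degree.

≈ lat -32°, lon 82°

Convert each endpoint to a unit vector on the sphere (x = cos φ cos λ, y = cos φ sin λ, z = sin φ).
The central angle between the endpoints is δ = arccos(p₁·p₂) ≈ 2.008 rad (115.0°).
Interpolate at f = 0.25 with slerp weights a = sin((1−f)δ)/sin δ ≈ 1.101, b = sin(fδ)/sin δ ≈ 0.531.
p = a·p₁ + b·p₂ ≈ (0.120, 0.839, -0.530); φ = arcsin(p_z) ≈ -32.02°, λ = atan2(p_y, p_x) ≈ 81.86°.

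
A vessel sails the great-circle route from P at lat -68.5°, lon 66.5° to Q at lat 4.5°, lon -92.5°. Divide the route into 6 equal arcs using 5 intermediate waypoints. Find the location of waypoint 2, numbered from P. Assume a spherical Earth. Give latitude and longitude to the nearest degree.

Write both endpoints as unit vectors p₁, p₂ with components (cos φ cos λ, cos φ sin λ, sin φ).
The central angle between the endpoints is δ = arccos(p₁·p₂) ≈ 1.998 rad (114.5°).
Interpolate at f = 2/6 with slerp weights a = sin((1−f)δ)/sin δ ≈ 1.067, b = sin(fδ)/sin δ ≈ 0.679.
p = a·p₁ + b·p₂ ≈ (0.126, -0.317, -0.940); φ = arcsin(p_z) ≈ -70.03°, λ = atan2(p_y, p_x) ≈ -68.26°.

≈ lat -70°, lon -68°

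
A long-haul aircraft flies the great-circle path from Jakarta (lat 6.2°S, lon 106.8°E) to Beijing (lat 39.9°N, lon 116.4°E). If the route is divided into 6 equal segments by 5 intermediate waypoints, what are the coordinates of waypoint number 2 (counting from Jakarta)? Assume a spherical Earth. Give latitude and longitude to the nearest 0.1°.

≈ lat 9.2°N, lon 109.5°E

Convert each endpoint to a unit vector on the sphere (x = cos φ cos λ, y = cos φ sin λ, z = sin φ).
The central angle between the endpoints is δ = arccos(p₁·p₂) ≈ 0.819 rad (46.9°).
Interpolate at f = 2/6 with slerp weights a = sin((1−f)δ)/sin δ ≈ 0.711, b = sin(fδ)/sin δ ≈ 0.369.
p = a·p₁ + b·p₂ ≈ (-0.330, 0.930, 0.160); φ = arcsin(p_z) ≈ 9.21°, λ = atan2(p_y, p_x) ≈ 109.54°.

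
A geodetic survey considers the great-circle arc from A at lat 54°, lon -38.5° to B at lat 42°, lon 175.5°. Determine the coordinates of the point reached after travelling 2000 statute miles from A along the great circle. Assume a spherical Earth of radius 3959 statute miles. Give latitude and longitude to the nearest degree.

Convert each endpoint to a unit vector on the sphere (x = cos φ cos λ, y = cos φ sin λ, z = sin φ).
The central angle between the endpoints is δ = arccos(p₁·p₂) ≈ 1.391 rad (79.7°). The total great-circle distance is δ·R ≈ 1.391 × 3959 ≈ 5505 mi, so the target fraction is f = 2000/5505 ≈ 0.363.
Interpolate at f ≈ 0.363 with slerp weights a = sin((1−f)δ)/sin δ ≈ 0.787, b = sin(fδ)/sin δ ≈ 0.492.
p = a·p₁ + b·p₂ ≈ (-0.002, -0.259, 0.966); φ = arcsin(p_z) ≈ 74.97°, λ = atan2(p_y, p_x) ≈ -90.54°.

≈ lat 75°, lon -91°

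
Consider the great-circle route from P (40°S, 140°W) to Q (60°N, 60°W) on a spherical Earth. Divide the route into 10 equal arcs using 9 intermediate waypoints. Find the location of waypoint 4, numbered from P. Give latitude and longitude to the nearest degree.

The haversine formula gives a central angle δ ≈ 2.083 rad (119.4°) between the endpoints.
Interpolate at f = 4/10 with slerp weights a = sin((1−f)δ)/sin δ ≈ 1.089, b = sin(fδ)/sin δ ≈ 0.849.
p = a·p₁ + b·p₂ ≈ (-0.427, -0.904, 0.036); φ = arcsin(p_z) ≈ 2.04°, λ = atan2(p_y, p_x) ≈ -115.27°.

≈ (2°N, 115°W)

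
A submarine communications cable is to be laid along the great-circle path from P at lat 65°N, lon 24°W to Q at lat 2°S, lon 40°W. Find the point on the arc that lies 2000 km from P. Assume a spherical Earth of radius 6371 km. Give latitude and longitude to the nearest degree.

≈ lat 48°N, lon 32°W

Convert each endpoint to a unit vector on the sphere (x = cos φ cos λ, y = cos φ sin λ, z = sin φ).
The central angle between the endpoints is δ = arccos(p₁·p₂) ≈ 1.187 rad (68.0°). The total great-circle distance is δ·R ≈ 1.187 × 6371 ≈ 7563 km, so the target fraction is f = 2000/7563 ≈ 0.264.
Interpolate at f ≈ 0.264 with slerp weights a = sin((1−f)δ)/sin δ ≈ 0.826, b = sin(fδ)/sin δ ≈ 0.333.
p = a·p₁ + b·p₂ ≈ (0.574, -0.356, 0.737); φ = arcsin(p_z) ≈ 47.51°, λ = atan2(p_y, p_x) ≈ -31.81°.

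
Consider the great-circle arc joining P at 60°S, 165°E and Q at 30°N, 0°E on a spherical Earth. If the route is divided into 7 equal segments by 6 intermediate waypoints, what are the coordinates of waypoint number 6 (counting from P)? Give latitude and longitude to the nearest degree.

≈ 9°N, 5°E

From cos δ = sin φ₁ sin φ₂ + cos φ₁ cos φ₂ cos Δλ, the central angle is δ ≈ 2.589 rad (148.4°).
Interpolate at f = 6/7 with slerp weights a = sin((1−f)δ)/sin δ ≈ 0.689, b = sin(fδ)/sin δ ≈ 1.519.
p = a·p₁ + b·p₂ ≈ (0.983, 0.089, 0.163); φ = arcsin(p_z) ≈ 9.37°, λ = atan2(p_y, p_x) ≈ 5.18°.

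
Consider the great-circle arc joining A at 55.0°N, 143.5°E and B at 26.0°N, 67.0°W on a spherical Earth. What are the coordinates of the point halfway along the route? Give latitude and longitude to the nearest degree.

Convert each endpoint to a unit vector on the sphere (x = cos φ cos λ, y = cos φ sin λ, z = sin φ).
The central angle between the endpoints is δ = arccos(p₁·p₂) ≈ 1.656 rad (94.9°).
Interpolate at f = 1/2 with slerp weights a = sin((1−f)δ)/sin δ ≈ 0.739, b = sin(fδ)/sin δ ≈ 0.739.
p = a·p₁ + b·p₂ ≈ (-0.081, -0.359, 0.930); φ = arcsin(p_z) ≈ 68.38°, λ = atan2(p_y, p_x) ≈ -102.74°.

≈ 68°N, 103°W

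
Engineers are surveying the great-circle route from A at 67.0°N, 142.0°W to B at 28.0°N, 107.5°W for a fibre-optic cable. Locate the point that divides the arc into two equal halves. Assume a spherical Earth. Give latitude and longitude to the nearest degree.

From cos δ = sin φ₁ sin φ₂ + cos φ₁ cos φ₂ cos Δλ, the central angle is δ ≈ 0.772 rad (44.2°).
Interpolate at f = 1/2 with slerp weights a = sin((1−f)δ)/sin δ ≈ 0.540, b = sin(fδ)/sin δ ≈ 0.540.
p = a·p₁ + b·p₂ ≈ (-0.309, -0.584, 0.750); φ = arcsin(p_z) ≈ 48.61°, λ = atan2(p_y, p_x) ≈ -117.91°.

≈ 49°N, 118°W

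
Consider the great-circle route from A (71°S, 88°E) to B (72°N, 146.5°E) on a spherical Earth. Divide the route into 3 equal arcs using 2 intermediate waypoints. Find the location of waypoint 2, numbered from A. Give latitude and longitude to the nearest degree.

≈ (25°N, 121°E)

The haversine formula gives a central angle δ ≈ 2.581 rad (147.9°) between the endpoints.
Interpolate at f = 2/3 with slerp weights a = sin((1−f)δ)/sin δ ≈ 1.424, b = sin(fδ)/sin δ ≈ 1.858.
p = a·p₁ + b·p₂ ≈ (-0.463, 0.780, 0.421); φ = arcsin(p_z) ≈ 24.87°, λ = atan2(p_y, p_x) ≈ 120.66°.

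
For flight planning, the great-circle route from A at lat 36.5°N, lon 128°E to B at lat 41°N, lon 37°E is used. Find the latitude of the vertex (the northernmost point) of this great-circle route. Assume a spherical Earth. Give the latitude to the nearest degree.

≈ 49°N

The great circle lies in the plane with unit normal n̂ = (p₁ × p₂)/|p₁ × p₂|.
Here n̂_z ≈ -0.656; the vertex latitude is φ_max = arccos|n̂_z| ≈ 49.0°.
Check via Clairaut: cos φ_max = |cos φ₁| · sin C = cos(36.5°)·sin(54.7°) ≈ 0.656, again giving ≈ 49.0°.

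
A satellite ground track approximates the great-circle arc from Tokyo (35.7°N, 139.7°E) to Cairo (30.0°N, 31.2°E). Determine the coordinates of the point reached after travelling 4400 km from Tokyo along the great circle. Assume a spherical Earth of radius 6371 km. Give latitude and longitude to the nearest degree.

From cos δ = sin φ₁ sin φ₂ + cos φ₁ cos φ₂ cos Δλ, the central angle is δ ≈ 1.502 rad (86.1°). The total great-circle distance is δ·R ≈ 1.502 × 6371 ≈ 9570 km, so the target fraction is f = 4400/9570 ≈ 0.460.
Interpolate at f ≈ 0.460 with slerp weights a = sin((1−f)δ)/sin δ ≈ 0.727, b = sin(fδ)/sin δ ≈ 0.639.
p = a·p₁ + b·p₂ ≈ (0.023, 0.668, 0.744); φ = arcsin(p_z) ≈ 48.03°, λ = atan2(p_y, p_x) ≈ 88.05°.

≈ (48°N, 88°E)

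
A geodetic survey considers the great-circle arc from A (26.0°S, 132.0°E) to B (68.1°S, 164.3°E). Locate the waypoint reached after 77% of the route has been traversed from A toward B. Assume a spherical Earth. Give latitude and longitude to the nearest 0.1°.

≈ (59.3°S, 150.4°E)

Convert each endpoint to a unit vector on the sphere (x = cos φ cos λ, y = cos φ sin λ, z = sin φ).
The central angle between the endpoints is δ = arccos(p₁·p₂) ≈ 0.809 rad (46.4°).
Interpolate at f = 0.77 with slerp weights a = sin((1−f)δ)/sin δ ≈ 0.256, b = sin(fδ)/sin δ ≈ 0.806.
p = a·p₁ + b·p₂ ≈ (-0.443, 0.252, -0.860); φ = arcsin(p_z) ≈ -59.34°, λ = atan2(p_y, p_x) ≈ 150.37°.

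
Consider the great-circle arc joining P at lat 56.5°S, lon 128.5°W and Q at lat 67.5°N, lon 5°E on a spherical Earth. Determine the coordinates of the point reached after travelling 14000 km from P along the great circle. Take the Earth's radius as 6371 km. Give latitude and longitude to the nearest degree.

The haversine formula gives a central angle δ ≈ 2.728 rad (156.3°) between the endpoints. The total great-circle distance is δ·R ≈ 2.728 × 6371 ≈ 17382 km, so the target fraction is f = 14000/17382 ≈ 0.805.
Interpolate at f ≈ 0.805 with slerp weights a = sin((1−f)δ)/sin δ ≈ 1.261, b = sin(fδ)/sin δ ≈ 2.017.
p = a·p₁ + b·p₂ ≈ (0.336, -0.477, 0.812); φ = arcsin(p_z) ≈ 54.30°, λ = atan2(p_y, p_x) ≈ -54.87°.

≈ lat 54°N, lon 55°W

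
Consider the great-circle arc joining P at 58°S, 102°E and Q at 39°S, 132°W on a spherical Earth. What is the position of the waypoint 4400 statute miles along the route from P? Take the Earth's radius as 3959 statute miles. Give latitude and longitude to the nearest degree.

≈ 47°S, 138°W

From cos δ = sin φ₁ sin φ₂ + cos φ₁ cos φ₂ cos Δλ, the central angle is δ ≈ 1.275 rad (73.0°). The total great-circle distance is δ·R ≈ 1.275 × 3959 ≈ 5047 mi, so the target fraction is f = 4400/5047 ≈ 0.872.
Interpolate at f ≈ 0.872 with slerp weights a = sin((1−f)δ)/sin δ ≈ 0.170, b = sin(fδ)/sin δ ≈ 0.937.
p = a·p₁ + b·p₂ ≈ (-0.506, -0.453, -0.734); φ = arcsin(p_z) ≈ -47.22°, λ = atan2(p_y, p_x) ≈ -138.17°.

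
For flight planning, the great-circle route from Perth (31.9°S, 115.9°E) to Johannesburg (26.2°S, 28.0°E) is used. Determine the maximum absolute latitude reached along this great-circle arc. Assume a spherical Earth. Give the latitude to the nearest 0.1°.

≈ 37.9°S

The great circle lies in the plane with unit normal n̂ = (p₁ × p₂)/|p₁ × p₂|.
Here n̂_z ≈ -0.789; the vertex latitude is φ_max = arccos|n̂_z| ≈ 37.9°.
Check via Clairaut: cos φ_max = |cos φ₁| · sin C = cos(31.9°)·sin(111.7°) ≈ 0.789, again giving ≈ 37.9°.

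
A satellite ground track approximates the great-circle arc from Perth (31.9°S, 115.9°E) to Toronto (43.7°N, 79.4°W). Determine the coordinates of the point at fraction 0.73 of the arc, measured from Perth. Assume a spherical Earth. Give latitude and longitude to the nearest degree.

≈ (55°N, 148°W)

Write both endpoints as unit vectors p₁, p₂ with components (cos φ cos λ, cos φ sin λ, sin φ).
The central angle between the endpoints is δ = arccos(p₁·p₂) ≈ 2.848 rad (163.2°).
Interpolate at f = 0.73 with slerp weights a = sin((1−f)δ)/sin δ ≈ 2.400, b = sin(fδ)/sin δ ≈ 3.016.
p = a·p₁ + b·p₂ ≈ (-0.489, -0.310, 0.815); φ = arcsin(p_z) ≈ 54.62°, λ = atan2(p_y, p_x) ≈ -147.61°.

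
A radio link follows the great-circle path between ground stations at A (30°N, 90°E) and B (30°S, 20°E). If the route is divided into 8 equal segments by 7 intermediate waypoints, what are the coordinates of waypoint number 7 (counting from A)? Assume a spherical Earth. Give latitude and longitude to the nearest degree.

Write both endpoints as unit vectors p₁, p₂ with components (cos φ cos λ, cos φ sin λ, sin φ).
The central angle between the endpoints is δ = arccos(p₁·p₂) ≈ 1.564 rad (89.6°).
Interpolate at f = 7/8 with slerp weights a = sin((1−f)δ)/sin δ ≈ 0.194, b = sin(fδ)/sin δ ≈ 0.980.
p = a·p₁ + b·p₂ ≈ (0.797, 0.458, -0.393); φ = arcsin(p_z) ≈ -23.12°, λ = atan2(p_y, p_x) ≈ 29.90°.

≈ (23°S, 30°E)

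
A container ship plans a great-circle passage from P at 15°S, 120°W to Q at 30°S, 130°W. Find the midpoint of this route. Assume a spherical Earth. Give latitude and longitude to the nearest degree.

Convert each endpoint to a unit vector on the sphere (x = cos φ cos λ, y = cos φ sin λ, z = sin φ).
The central angle between the endpoints is δ = arccos(p₁·p₂) ≈ 0.307 rad (17.6°).
Interpolate at f = 1/2 with slerp weights a = sin((1−f)δ)/sin δ ≈ 0.506, b = sin(fδ)/sin δ ≈ 0.506.
p = a·p₁ + b·p₂ ≈ (-0.526, -0.759, -0.384); φ = arcsin(p_z) ≈ -22.58°, λ = atan2(p_y, p_x) ≈ -124.73°.

≈ 23°S, 125°W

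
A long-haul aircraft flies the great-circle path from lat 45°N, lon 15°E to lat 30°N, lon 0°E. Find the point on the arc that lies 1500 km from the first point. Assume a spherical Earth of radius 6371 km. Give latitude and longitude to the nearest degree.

≈ lat 35°N, lon 4°E

Write both endpoints as unit vectors p₁, p₂ with components (cos φ cos λ, cos φ sin λ, sin φ).
The central angle between the endpoints is δ = arccos(p₁·p₂) ≈ 0.333 rad (19.1°). The total great-circle distance is δ·R ≈ 0.333 × 6371 ≈ 2122 km, so the target fraction is f = 1500/2122 ≈ 0.707.
Interpolate at f ≈ 0.707 with slerp weights a = sin((1−f)δ)/sin δ ≈ 0.298, b = sin(fδ)/sin δ ≈ 0.714.
p = a·p₁ + b·p₂ ≈ (0.822, 0.055, 0.568); φ = arcsin(p_z) ≈ 34.58°, λ = atan2(p_y, p_x) ≈ 3.80°.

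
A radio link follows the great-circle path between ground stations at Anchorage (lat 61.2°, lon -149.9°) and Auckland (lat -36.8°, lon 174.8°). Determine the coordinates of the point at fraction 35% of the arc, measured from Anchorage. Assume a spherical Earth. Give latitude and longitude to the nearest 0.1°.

Convert each endpoint to a unit vector on the sphere (x = cos φ cos λ, y = cos φ sin λ, z = sin φ).
The central angle between the endpoints is δ = arccos(p₁·p₂) ≈ 1.782 rad (102.1°).
Interpolate at f = 0.35 with slerp weights a = sin((1−f)δ)/sin δ ≈ 0.937, b = sin(fδ)/sin δ ≈ 0.598.
p = a·p₁ + b·p₂ ≈ (-0.867, -0.183, 0.463); φ = arcsin(p_z) ≈ 27.60°, λ = atan2(p_y, p_x) ≈ -168.08°.

≈ lat 27.6°, lon -168.1°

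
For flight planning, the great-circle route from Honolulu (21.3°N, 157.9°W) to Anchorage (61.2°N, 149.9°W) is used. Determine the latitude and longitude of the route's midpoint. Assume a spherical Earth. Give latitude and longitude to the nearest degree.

Write both endpoints as unit vectors p₁, p₂ with components (cos φ cos λ, cos φ sin λ, sin φ).
The central angle between the endpoints is δ = arccos(p₁·p₂) ≈ 0.703 rad (40.3°).
Interpolate at f = 1/2 with slerp weights a = sin((1−f)δ)/sin δ ≈ 0.533, b = sin(fδ)/sin δ ≈ 0.533.
p = a·p₁ + b·p₂ ≈ (-0.682, -0.315, 0.660); φ = arcsin(p_z) ≈ 41.31°, λ = atan2(p_y, p_x) ≈ -155.18°.

≈ (41°N, 155°W)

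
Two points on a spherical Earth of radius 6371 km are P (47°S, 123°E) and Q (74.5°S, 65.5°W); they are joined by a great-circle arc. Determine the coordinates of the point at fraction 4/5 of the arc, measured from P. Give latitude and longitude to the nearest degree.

≈ (86°S, 85°W)

The haversine formula gives a central angle δ ≈ 1.019 rad (58.4°) between the endpoints.
Interpolate at f = 4/5 with slerp weights a = sin((1−f)δ)/sin δ ≈ 0.238, b = sin(fδ)/sin δ ≈ 0.855.
p = a·p₁ + b·p₂ ≈ (0.006, -0.072, -0.997); φ = arcsin(p_z) ≈ -85.86°, λ = atan2(p_y, p_x) ≈ -84.88°.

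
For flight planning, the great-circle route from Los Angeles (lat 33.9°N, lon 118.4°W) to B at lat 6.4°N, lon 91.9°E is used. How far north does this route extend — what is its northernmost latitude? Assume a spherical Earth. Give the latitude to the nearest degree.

The great circle lies in the plane with unit normal n̂ = (p₁ × p₂)/|p₁ × p₂|.
Here n̂_z ≈ -0.548; the vertex latitude is φ_max = arccos|n̂_z| ≈ 56.8°.
Check via Clairaut: cos φ_max = |cos φ₁| · sin C = cos(33.9°)·sin(41.3°) ≈ 0.548, again giving ≈ 56.8°.

≈ 57°N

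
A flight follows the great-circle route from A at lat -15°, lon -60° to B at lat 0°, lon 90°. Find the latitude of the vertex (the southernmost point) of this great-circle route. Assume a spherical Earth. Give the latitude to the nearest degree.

The great circle lies in the plane with unit normal n̂ = (p₁ × p₂)/|p₁ × p₂|.
Here n̂_z ≈ +0.881; the vertex latitude is φ_max = arccos|n̂_z| ≈ 28.2°.
Check via Clairaut: cos φ_max = |cos φ₁| · sin C = cos(15.0°)·sin(114.1°) ≈ 0.881, again giving ≈ 28.2°.

≈ -28°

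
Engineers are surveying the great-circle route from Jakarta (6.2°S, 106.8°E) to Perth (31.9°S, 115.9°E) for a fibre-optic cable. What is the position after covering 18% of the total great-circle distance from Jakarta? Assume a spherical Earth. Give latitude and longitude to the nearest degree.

≈ (11°S, 108°E)

The haversine formula gives a central angle δ ≈ 0.472 rad (27.1°) between the endpoints.
Interpolate at f = 0.18 with slerp weights a = sin((1−f)δ)/sin δ ≈ 0.830, b = sin(fδ)/sin δ ≈ 0.187.
p = a·p₁ + b·p₂ ≈ (-0.308, 0.933, -0.188); φ = arcsin(p_z) ≈ -10.85°, λ = atan2(p_y, p_x) ≈ 108.26°.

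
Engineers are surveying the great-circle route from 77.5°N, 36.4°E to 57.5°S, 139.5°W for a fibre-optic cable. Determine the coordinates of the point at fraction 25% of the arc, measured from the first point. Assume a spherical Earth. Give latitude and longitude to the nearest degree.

≈ 62°N, 135°W

Convert each endpoint to a unit vector on the sphere (x = cos φ cos λ, y = cos φ sin λ, z = sin φ).
The central angle between the endpoints is δ = arccos(p₁·p₂) ≈ 2.792 rad (160.0°).
Interpolate at f = 0.25 with slerp weights a = sin((1−f)δ)/sin δ ≈ 2.527, b = sin(fδ)/sin δ ≈ 1.874.
p = a·p₁ + b·p₂ ≈ (-0.326, -0.330, 0.886); φ = arcsin(p_z) ≈ 62.40°, λ = atan2(p_y, p_x) ≈ -134.66°.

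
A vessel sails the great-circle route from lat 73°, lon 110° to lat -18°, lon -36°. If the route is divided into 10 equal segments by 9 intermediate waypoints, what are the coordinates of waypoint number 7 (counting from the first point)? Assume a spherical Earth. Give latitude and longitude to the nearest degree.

Write both endpoints as unit vectors p₁, p₂ with components (cos φ cos λ, cos φ sin λ, sin φ).
The central angle between the endpoints is δ = arccos(p₁·p₂) ≈ 2.125 rad (121.7°).
Interpolate at f = 7/10 with slerp weights a = sin((1−f)δ)/sin δ ≈ 0.700, b = sin(fδ)/sin δ ≈ 1.172.
p = a·p₁ + b·p₂ ≈ (0.832, -0.463, 0.307); φ = arcsin(p_z) ≈ 17.88°, λ = atan2(p_y, p_x) ≈ -29.10°.

≈ lat 18°, lon -29°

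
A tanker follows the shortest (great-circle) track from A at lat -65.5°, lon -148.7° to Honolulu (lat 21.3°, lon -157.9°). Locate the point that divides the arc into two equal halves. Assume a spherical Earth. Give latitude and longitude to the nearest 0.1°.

≈ lat -22.2°, lon -155.1°

From cos δ = sin φ₁ sin φ₂ + cos φ₁ cos φ₂ cos Δλ, the central angle is δ ≈ 1.520 rad (87.1°).
Interpolate at f = 1/2 with slerp weights a = sin((1−f)δ)/sin δ ≈ 0.690, b = sin(fδ)/sin δ ≈ 0.690.
p = a·p₁ + b·p₂ ≈ (-0.840, -0.390, -0.377); φ = arcsin(p_z) ≈ -22.15°, λ = atan2(p_y, p_x) ≈ -155.07°.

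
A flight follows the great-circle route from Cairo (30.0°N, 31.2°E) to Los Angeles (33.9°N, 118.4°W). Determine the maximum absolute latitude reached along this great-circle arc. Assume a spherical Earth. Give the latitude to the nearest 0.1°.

≈ 67.2°N

The great circle lies in the plane with unit normal n̂ = (p₁ × p₂)/|p₁ × p₂|.
Here n̂_z ≈ -0.387; the vertex latitude is φ_max = arccos|n̂_z| ≈ 67.2°.
Check via Clairaut: cos φ_max = |cos φ₁| · sin C = cos(30.0°)·sin(26.5°) ≈ 0.387, again giving ≈ 67.2°.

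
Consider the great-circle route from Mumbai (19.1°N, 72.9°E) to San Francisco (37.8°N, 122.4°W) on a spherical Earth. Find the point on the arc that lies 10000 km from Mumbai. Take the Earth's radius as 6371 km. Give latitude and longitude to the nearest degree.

The haversine formula gives a central angle δ ≈ 2.117 rad (121.3°) between the endpoints. The total great-circle distance is δ·R ≈ 2.117 × 6371 ≈ 13489 km, so the target fraction is f = 10000/13489 ≈ 0.741.
Interpolate at f ≈ 0.741 with slerp weights a = sin((1−f)δ)/sin δ ≈ 0.609, b = sin(fδ)/sin δ ≈ 1.170.
p = a·p₁ + b·p₂ ≈ (-0.326, -0.230, 0.917); φ = arcsin(p_z) ≈ 66.46°, λ = atan2(p_y, p_x) ≈ -144.76°.

≈ 66°N, 145°W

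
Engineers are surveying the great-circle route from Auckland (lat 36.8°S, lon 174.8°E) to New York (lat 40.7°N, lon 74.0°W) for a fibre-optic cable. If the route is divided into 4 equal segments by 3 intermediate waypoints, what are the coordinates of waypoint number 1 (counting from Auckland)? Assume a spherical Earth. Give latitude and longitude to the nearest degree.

Convert each endpoint to a unit vector on the sphere (x = cos φ cos λ, y = cos φ sin λ, z = sin φ).
The central angle between the endpoints is δ = arccos(p₁·p₂) ≈ 2.227 rad (127.6°).
Interpolate at f = 1/4 with slerp weights a = sin((1−f)δ)/sin δ ≈ 1.256, b = sin(fδ)/sin δ ≈ 0.667.
p = a·p₁ + b·p₂ ≈ (-0.862, -0.395, -0.317); φ = arcsin(p_z) ≈ -18.51°, λ = atan2(p_y, p_x) ≈ -155.39°.

≈ lat 19°S, lon 155°W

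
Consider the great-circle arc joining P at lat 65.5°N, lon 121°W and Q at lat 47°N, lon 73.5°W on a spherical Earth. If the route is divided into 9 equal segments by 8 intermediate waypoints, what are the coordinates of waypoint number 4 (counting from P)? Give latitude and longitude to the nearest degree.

Convert each endpoint to a unit vector on the sphere (x = cos φ cos λ, y = cos φ sin λ, z = sin φ).
The central angle between the endpoints is δ = arccos(p₁·p₂) ≈ 0.542 rad (31.1°).
Interpolate at f = 4/9 with slerp weights a = sin((1−f)δ)/sin δ ≈ 0.575, b = sin(fδ)/sin δ ≈ 0.462.
p = a·p₁ + b·p₂ ≈ (-0.033, -0.507, 0.861); φ = arcsin(p_z) ≈ 59.48°, λ = atan2(p_y, p_x) ≈ -93.75°.

≈ lat 59°N, lon 94°W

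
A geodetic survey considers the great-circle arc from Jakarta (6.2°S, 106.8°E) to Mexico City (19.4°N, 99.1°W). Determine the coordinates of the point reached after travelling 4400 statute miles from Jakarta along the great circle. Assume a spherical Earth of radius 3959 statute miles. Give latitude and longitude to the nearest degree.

Convert each endpoint to a unit vector on the sphere (x = cos φ cos λ, y = cos φ sin λ, z = sin φ).
The central angle between the endpoints is δ = arccos(p₁·p₂) ≈ 2.645 rad (151.6°). The total great-circle distance is δ·R ≈ 2.645 × 3959 ≈ 10473 mi, so the target fraction is f = 4400/10473 ≈ 0.420.
Interpolate at f ≈ 0.420 with slerp weights a = sin((1−f)δ)/sin δ ≈ 2.099, b = sin(fδ)/sin δ ≈ 1.883.
p = a·p₁ + b·p₂ ≈ (-0.884, 0.244, 0.399); φ = arcsin(p_z) ≈ 23.49°, λ = atan2(p_y, p_x) ≈ 164.55°.

≈ 23°N, 165°E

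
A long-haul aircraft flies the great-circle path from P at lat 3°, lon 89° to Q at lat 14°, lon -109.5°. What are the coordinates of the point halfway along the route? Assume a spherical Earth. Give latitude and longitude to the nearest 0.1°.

Write both endpoints as unit vectors p₁, p₂ with components (cos φ cos λ, cos φ sin λ, sin φ).
The central angle between the endpoints is δ = arccos(p₁·p₂) ≈ 2.705 rad (155.0°).
Interpolate at f = 1/2 with slerp weights a = sin((1−f)δ)/sin δ ≈ 2.309, b = sin(fδ)/sin δ ≈ 2.309.
p = a·p₁ + b·p₂ ≈ (-0.708, 0.194, 0.679); φ = arcsin(p_z) ≈ 42.80°, λ = atan2(p_y, p_x) ≈ 164.70°.

≈ lat 42.8°, lon 164.7°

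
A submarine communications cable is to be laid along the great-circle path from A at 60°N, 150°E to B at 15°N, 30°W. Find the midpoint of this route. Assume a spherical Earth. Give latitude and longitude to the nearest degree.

Convert each endpoint to a unit vector on the sphere (x = cos φ cos λ, y = cos φ sin λ, z = sin φ).
The central angle between the endpoints is δ = arccos(p₁·p₂) ≈ 1.833 rad (105.0°).
Interpolate at f = 1/2 with slerp weights a = sin((1−f)δ)/sin δ ≈ 0.821, b = sin(fδ)/sin δ ≈ 0.821.
p = a·p₁ + b·p₂ ≈ (0.331, -0.191, 0.924); φ = arcsin(p_z) ≈ 67.50°, λ = atan2(p_y, p_x) ≈ -30.00°.

≈ 68°N, 30°W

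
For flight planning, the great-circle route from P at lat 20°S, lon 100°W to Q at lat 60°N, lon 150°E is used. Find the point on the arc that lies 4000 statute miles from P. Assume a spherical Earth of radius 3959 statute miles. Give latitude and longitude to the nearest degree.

≈ lat 30°N, lon 131°W

The haversine formula gives a central angle δ ≈ 2.045 rad (117.2°) between the endpoints. The total great-circle distance is δ·R ≈ 2.045 × 3959 ≈ 8097 mi, so the target fraction is f = 4000/8097 ≈ 0.494.
Interpolate at f ≈ 0.494 with slerp weights a = sin((1−f)δ)/sin δ ≈ 0.967, b = sin(fδ)/sin δ ≈ 0.952.
p = a·p₁ + b·p₂ ≈ (-0.570, -0.656, 0.494); φ = arcsin(p_z) ≈ 29.61°, λ = atan2(p_y, p_x) ≈ -130.97°.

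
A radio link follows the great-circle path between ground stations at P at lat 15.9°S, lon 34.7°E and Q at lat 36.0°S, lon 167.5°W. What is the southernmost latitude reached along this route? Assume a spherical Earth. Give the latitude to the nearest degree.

≈ 69°S

The great circle lies in the plane with unit normal n̂ = (p₁ × p₂)/|p₁ × p₂|.
Here n̂_z ≈ +0.355; the vertex latitude is φ_max = arccos|n̂_z| ≈ 69.2°.
Check via Clairaut: cos φ_max = |cos φ₁| · sin C = cos(15.9°)·sin(158.4°) ≈ 0.355, again giving ≈ 69.2°.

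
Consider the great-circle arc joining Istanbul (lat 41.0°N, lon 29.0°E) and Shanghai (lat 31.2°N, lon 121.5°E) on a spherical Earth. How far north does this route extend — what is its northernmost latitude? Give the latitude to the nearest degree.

≈ 47°N

The great circle lies in the plane with unit normal n̂ = (p₁ × p₂)/|p₁ × p₂|.
Here n̂_z ≈ +0.679; the vertex latitude is φ_max = arccos|n̂_z| ≈ 47.3°.
Check via Clairaut: cos φ_max = |cos φ₁| · sin C = cos(41.0°)·sin(64.1°) ≈ 0.679, again giving ≈ 47.3°.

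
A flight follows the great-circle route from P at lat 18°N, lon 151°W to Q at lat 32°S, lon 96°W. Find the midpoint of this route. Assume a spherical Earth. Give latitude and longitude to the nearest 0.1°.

≈ lat 7.9°S, lon 125.2°W

Convert each endpoint to a unit vector on the sphere (x = cos φ cos λ, y = cos φ sin λ, z = sin φ).
The central angle between the endpoints is δ = arccos(p₁·p₂) ≈ 1.267 rad (72.6°).
Interpolate at f = 1/2 with slerp weights a = sin((1−f)δ)/sin δ ≈ 0.620, b = sin(fδ)/sin δ ≈ 0.620.
p = a·p₁ + b·p₂ ≈ (-0.571, -0.809, -0.137); φ = arcsin(p_z) ≈ -7.88°, λ = atan2(p_y, p_x) ≈ -125.21°.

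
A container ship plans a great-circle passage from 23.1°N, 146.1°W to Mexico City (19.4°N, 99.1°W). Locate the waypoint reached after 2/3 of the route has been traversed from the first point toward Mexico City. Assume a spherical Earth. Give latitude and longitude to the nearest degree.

≈ 22°N, 114°W

Write both endpoints as unit vectors p₁, p₂ with components (cos φ cos λ, cos φ sin λ, sin φ).
The central angle between the endpoints is δ = arccos(p₁·p₂) ≈ 0.764 rad (43.8°).
Interpolate at f = 2/3 with slerp weights a = sin((1−f)δ)/sin δ ≈ 0.364, b = sin(fδ)/sin δ ≈ 0.705.
p = a·p₁ + b·p₂ ≈ (-0.383, -0.843, 0.377); φ = arcsin(p_z) ≈ 22.15°, λ = atan2(p_y, p_x) ≈ -114.44°.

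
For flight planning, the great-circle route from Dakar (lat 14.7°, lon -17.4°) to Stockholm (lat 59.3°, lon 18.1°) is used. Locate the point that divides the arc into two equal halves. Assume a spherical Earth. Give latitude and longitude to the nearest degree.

≈ lat 38°, lon -5°

Convert each endpoint to a unit vector on the sphere (x = cos φ cos λ, y = cos φ sin λ, z = sin φ).
The central angle between the endpoints is δ = arccos(p₁·p₂) ≈ 0.902 rad (51.7°).
Interpolate at f = 1/2 with slerp weights a = sin((1−f)δ)/sin δ ≈ 0.556, b = sin(fδ)/sin δ ≈ 0.556.
p = a·p₁ + b·p₂ ≈ (0.782, -0.073, 0.619); φ = arcsin(p_z) ≈ 38.22°, λ = atan2(p_y, p_x) ≈ -5.30°.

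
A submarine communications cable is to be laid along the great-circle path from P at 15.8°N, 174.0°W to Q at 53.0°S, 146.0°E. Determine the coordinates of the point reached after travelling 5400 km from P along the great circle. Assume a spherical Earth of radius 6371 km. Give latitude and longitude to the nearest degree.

≈ 29°S, 166°E

Write both endpoints as unit vectors p₁, p₂ with components (cos φ cos λ, cos φ sin λ, sin φ).
The central angle between the endpoints is δ = arccos(p₁·p₂) ≈ 1.343 rad (76.9°). The total great-circle distance is δ·R ≈ 1.343 × 6371 ≈ 8554 km, so the target fraction is f = 5400/8554 ≈ 0.631.
Interpolate at f ≈ 0.631 with slerp weights a = sin((1−f)δ)/sin δ ≈ 0.488, b = sin(fδ)/sin δ ≈ 0.770.
p = a·p₁ + b·p₂ ≈ (-0.851, 0.210, -0.482); φ = arcsin(p_z) ≈ -28.81°, λ = atan2(p_y, p_x) ≈ 166.14°.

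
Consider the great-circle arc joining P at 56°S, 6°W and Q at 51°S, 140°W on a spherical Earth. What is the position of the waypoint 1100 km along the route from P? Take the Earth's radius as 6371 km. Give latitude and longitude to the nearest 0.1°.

Write both endpoints as unit vectors p₁, p₂ with components (cos φ cos λ, cos φ sin λ, sin φ).
The central angle between the endpoints is δ = arccos(p₁·p₂) ≈ 1.159 rad (66.4°). The total great-circle distance is δ·R ≈ 1.159 × 6371 ≈ 7387 km, so the target fraction is f = 1100/7387 ≈ 0.149.
Interpolate at f ≈ 0.149 with slerp weights a = sin((1−f)δ)/sin δ ≈ 0.910, b = sin(fδ)/sin δ ≈ 0.187.
p = a·p₁ + b·p₂ ≈ (0.416, -0.129, -0.900); φ = arcsin(p_z) ≈ -64.19°, λ = atan2(p_y, p_x) ≈ -17.24°.

≈ 64.2°S, 17.2°W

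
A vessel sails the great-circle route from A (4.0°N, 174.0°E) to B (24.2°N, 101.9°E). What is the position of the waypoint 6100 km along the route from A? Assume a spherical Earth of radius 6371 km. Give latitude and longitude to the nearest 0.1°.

Convert each endpoint to a unit vector on the sphere (x = cos φ cos λ, y = cos φ sin λ, z = sin φ).
The central angle between the endpoints is δ = arccos(p₁·p₂) ≈ 1.257 rad (72.0°). The total great-circle distance is δ·R ≈ 1.257 × 6371 ≈ 8011 km, so the target fraction is f = 6100/8011 ≈ 0.761.
Interpolate at f ≈ 0.761 with slerp weights a = sin((1−f)δ)/sin δ ≈ 0.311, b = sin(fδ)/sin δ ≈ 0.860.
p = a·p₁ + b·p₂ ≈ (-0.470, 0.800, 0.374); φ = arcsin(p_z) ≈ 21.96°, λ = atan2(p_y, p_x) ≈ 120.44°.

≈ (22.0°N, 120.4°E)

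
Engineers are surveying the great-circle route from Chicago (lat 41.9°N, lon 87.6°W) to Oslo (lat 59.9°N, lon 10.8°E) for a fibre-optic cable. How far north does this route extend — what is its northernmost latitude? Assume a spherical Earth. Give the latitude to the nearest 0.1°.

≈ 64.3°N

The great circle lies in the plane with unit normal n̂ = (p₁ × p₂)/|p₁ × p₂|.
Here n̂_z ≈ +0.433; the vertex latitude is φ_max = arccos|n̂_z| ≈ 64.3°.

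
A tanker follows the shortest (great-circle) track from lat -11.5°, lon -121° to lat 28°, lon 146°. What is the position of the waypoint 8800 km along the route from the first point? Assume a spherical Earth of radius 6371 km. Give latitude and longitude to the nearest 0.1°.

The haversine formula gives a central angle δ ≈ 1.710 rad (98.0°) between the endpoints. The total great-circle distance is δ·R ≈ 1.710 × 6371 ≈ 10895 km, so the target fraction is f = 8800/10895 ≈ 0.808.
Interpolate at f ≈ 0.808 with slerp weights a = sin((1−f)δ)/sin δ ≈ 0.326, b = sin(fδ)/sin δ ≈ 0.992.
p = a·p₁ + b·p₂ ≈ (-0.891, 0.216, 0.401); φ = arcsin(p_z) ≈ 23.61°, λ = atan2(p_y, p_x) ≈ 166.38°.

≈ lat 23.6°, lon 166.4°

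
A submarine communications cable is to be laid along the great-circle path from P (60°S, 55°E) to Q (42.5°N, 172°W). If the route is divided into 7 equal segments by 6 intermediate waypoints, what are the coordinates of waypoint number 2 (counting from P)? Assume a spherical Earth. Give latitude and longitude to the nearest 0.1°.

Convert each endpoint to a unit vector on the sphere (x = cos φ cos λ, y = cos φ sin λ, z = sin φ).
The central angle between the endpoints is δ = arccos(p₁·p₂) ≈ 2.562 rad (146.8°).
Interpolate at f = 2/7 with slerp weights a = sin((1−f)δ)/sin δ ≈ 1.764, b = sin(fδ)/sin δ ≈ 1.220.
p = a·p₁ + b·p₂ ≈ (-0.384, 0.597, -0.704); φ = arcsin(p_z) ≈ -44.73°, λ = atan2(p_y, p_x) ≈ 122.77°.

≈ (44.7°S, 122.8°E)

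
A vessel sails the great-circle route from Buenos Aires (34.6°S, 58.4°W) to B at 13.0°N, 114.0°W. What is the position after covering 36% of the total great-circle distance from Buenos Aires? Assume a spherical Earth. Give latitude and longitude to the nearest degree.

Write both endpoints as unit vectors p₁, p₂ with components (cos φ cos λ, cos φ sin λ, sin φ).
The central angle between the endpoints is δ = arccos(p₁·p₂) ≈ 1.239 rad (71.0°).
Interpolate at f = 0.36 with slerp weights a = sin((1−f)δ)/sin δ ≈ 0.754, b = sin(fδ)/sin δ ≈ 0.456.
p = a·p₁ + b·p₂ ≈ (0.144, -0.935, -0.325); φ = arcsin(p_z) ≈ -18.98°, λ = atan2(p_y, p_x) ≈ -81.23°.

≈ 19°S, 81°W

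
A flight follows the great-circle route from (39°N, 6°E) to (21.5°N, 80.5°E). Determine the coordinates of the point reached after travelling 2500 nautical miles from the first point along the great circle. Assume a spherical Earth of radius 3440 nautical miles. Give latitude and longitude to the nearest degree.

The haversine formula gives a central angle δ ≈ 1.133 rad (64.9°) between the endpoints. The total great-circle distance is δ·R ≈ 1.133 × 3440 ≈ 3898 nmi, so the target fraction is f = 2500/3898 ≈ 0.641.
Interpolate at f ≈ 0.641 with slerp weights a = sin((1−f)δ)/sin δ ≈ 0.436, b = sin(fδ)/sin δ ≈ 0.734.
p = a·p₁ + b·p₂ ≈ (0.450, 0.709, 0.543); φ = arcsin(p_z) ≈ 32.92°, λ = atan2(p_y, p_x) ≈ 57.59°.

≈ (33°N, 58°E)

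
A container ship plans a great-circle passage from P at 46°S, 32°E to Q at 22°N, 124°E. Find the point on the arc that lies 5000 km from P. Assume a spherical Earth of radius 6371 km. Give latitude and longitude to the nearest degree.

≈ 23°S, 80°E

The haversine formula gives a central angle δ ≈ 1.867 rad (107.0°) between the endpoints. The total great-circle distance is δ·R ≈ 1.867 × 6371 ≈ 11895 km, so the target fraction is f = 5000/11895 ≈ 0.420.
Interpolate at f ≈ 0.420 with slerp weights a = sin((1−f)δ)/sin δ ≈ 0.923, b = sin(fδ)/sin δ ≈ 0.739.
p = a·p₁ + b·p₂ ≈ (0.161, 0.908, -0.387); φ = arcsin(p_z) ≈ -22.79°, λ = atan2(p_y, p_x) ≈ 79.96°.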